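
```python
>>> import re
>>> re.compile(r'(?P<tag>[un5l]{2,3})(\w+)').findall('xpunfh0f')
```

Multiple groups make `findall` return tuples — one 2-tuple for the one match.

[('un', 'fh0f')]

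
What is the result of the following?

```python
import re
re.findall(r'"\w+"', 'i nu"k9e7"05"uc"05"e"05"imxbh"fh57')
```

['"k9e7"', '"uc"', '"e"', '"imxbh"']

Since nothing is captured, `findall` lists the 4 matched substrings directly.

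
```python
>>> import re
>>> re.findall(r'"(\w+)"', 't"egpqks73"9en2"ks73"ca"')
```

['egpqks73', 'ks73']

Matches: at [1:11] match '"egpqks73"', group 1 = 'egpqks73'; at [15:21] match '"ks73"', group 1 = 'ks73'.
Because there's exactly one group, `findall` drops the full match and keeps group 1 from each hit.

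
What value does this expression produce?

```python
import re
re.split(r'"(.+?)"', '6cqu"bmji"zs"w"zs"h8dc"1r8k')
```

Matches to split on: at [4:10] → '"bmji"'; at [12:15] → '"w"'; at [17:23] → '"h8dc"'.
The group in the pattern means `split` returns the separators' captures alongside the pieces.

['6cqu', 'bmji', 'zs', 'w', 'zs', 'h8dc', '1r8k']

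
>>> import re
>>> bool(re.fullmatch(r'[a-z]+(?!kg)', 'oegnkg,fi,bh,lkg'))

False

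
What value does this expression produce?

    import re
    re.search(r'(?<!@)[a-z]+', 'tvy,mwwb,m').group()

`(?!…)`/`(?<!…)` only lets a position through if the neighbouring text does NOT match; no characters are consumed.
Unlike `match`, `search` isn't anchored — it looks for the pattern anywhere in the string.
The match spans [0:3] → 'tvy'.

'tvy'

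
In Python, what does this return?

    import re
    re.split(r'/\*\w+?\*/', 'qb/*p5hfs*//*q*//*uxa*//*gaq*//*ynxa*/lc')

Matches to split on: at [2:11] → '/*p5hfs*/'; at [11:16] → '/*q*/'; at [16:23] → '/*uxa*/'; at [23:30] → '/*gaq*/'; at [30:38] → '/*ynxa*/'.
Splitting on the pattern gives 6 pieces.

['qb', '', '', '', '', 'lc']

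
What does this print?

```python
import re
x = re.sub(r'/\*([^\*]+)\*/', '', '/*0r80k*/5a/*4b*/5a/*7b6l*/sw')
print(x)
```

5a5asw

`sub` substitutes '' at each match site.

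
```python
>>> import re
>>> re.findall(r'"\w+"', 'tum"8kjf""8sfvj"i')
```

With no groups in the pattern, `findall` gives back each whole match — 2 here.

['"8kjf"', '"8sfvj"']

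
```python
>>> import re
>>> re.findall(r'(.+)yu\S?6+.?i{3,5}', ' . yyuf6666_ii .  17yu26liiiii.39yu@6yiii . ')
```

[' . yyuf6666_ii .  17yu26liiiii.39']

This matches one or more of any character (captured); then the literal 'yu', then optionally a non-whitespace character; then one or more of a literal '6', then optionally any character, then 3 to 5 of the literal 'i'.
Scanning left to right: at [0:41] match ' . yyuf6666_ii .  17yu26liiiii.39yu@6yiii', group 1 = ' . yyuf6666_ii .  17yu26liiiii.39'.
With a single group, `findall` returns only what that group captured — 1 item.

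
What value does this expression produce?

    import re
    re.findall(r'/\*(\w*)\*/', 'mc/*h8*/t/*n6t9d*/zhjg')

Scanning left to right: at [2:8] match '/*h8*/', group 1 = 'h8'; at [9:18] match '/*n6t9d*/', group 1 = 'n6t9d'.
With a single group, `findall` returns only what that group captured — 2 items.

['h8', 'n6t9d']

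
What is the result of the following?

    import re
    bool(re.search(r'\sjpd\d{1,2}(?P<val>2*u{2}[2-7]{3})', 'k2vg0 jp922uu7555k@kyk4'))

This matches whitespace, then the literal 'jpd', then 1 to 2 of a digit; then zero or more of the literal '2', then exactly 2 of a literal 'u', then exactly 3 of a character in [2-7] (captured as 'val').
`re.search` tries every starting position until one works.
Here the pattern never matches, so the call returns None, and `bool(None)` is False.

False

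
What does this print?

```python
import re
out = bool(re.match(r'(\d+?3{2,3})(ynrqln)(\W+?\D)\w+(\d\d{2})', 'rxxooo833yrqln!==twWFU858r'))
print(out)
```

False

Pattern: one or more of a digit (lazy), then 2 to 3 of the literal '3' (captured); then the literal 'ynr', then the literal 'qln' (captured); then one or more of a non-word character (lazy), then a non-digit (captured); then one or more of a word character; then a digit, then exactly 2 of a digit (captured).
`match` is anchored at position 0; if the pattern doesn't fit there, it returns None.
Here the pattern fails at index 0, so the call returns None, and `bool(None)` is False.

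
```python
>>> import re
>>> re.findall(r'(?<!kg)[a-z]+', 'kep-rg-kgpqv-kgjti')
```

`(?!…)`/`(?<!…)` only lets a position through if the neighbouring text does NOT match; no characters are consumed.
Matches: at [0:3] → 'kep'; at [4:6] → 'rg'; at [7:12] → 'kgpqv'; at [13:18] → 'kgjti'.
Since nothing is captured, `findall` lists the 4 matched substrings directly.

['kep', 'rg', 'kgpqv', 'kgjti']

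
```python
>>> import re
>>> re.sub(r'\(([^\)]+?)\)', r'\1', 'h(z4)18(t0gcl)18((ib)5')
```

'hz418t0gcl18(ib5'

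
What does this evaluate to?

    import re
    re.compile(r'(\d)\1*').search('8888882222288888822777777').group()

'888888'

`\1` has to match the exact text group 1 already captured.
`re.search` scans for the first position where the pattern succeeds.
The match spans [0:6] → '888888'.
Captured: group 1 = '8'.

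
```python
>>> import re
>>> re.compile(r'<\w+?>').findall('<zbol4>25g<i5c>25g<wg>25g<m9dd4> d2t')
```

Walking the string: at [0:7] → '<zbol4>'; at [10:15] → '<i5c>'; at [18:22] → '<wg>'; at [25:32] → '<m9dd4>'.
With no groups in the pattern, `findall` gives back each whole match — 4 here.

['<zbol4>', '<i5c>', '<wg>', '<m9dd4>']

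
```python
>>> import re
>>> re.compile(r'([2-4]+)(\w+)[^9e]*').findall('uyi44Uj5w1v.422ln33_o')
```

Pattern: one or more of a character in [2-4] (captured); then one or more of a word character (captured); then zero or more of any character except [9e].
Matches: at [3:21] match '44Uj5w1v.422ln33_o', groups = ('44', 'Uj5w1v').
With 2 capturing groups, `findall` returns a 2-tuple per match.

[('44', 'Uj5w1v')]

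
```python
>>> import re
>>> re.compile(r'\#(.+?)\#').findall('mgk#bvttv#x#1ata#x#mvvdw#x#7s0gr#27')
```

['bvttv', '1ata', 'mvvdw', '7s0gr']

With the lazy modifier that quantifier settles for the fewest repetitions that let the rest of the pattern succeed (the atoms after it are unaffected and can still be greedy).
Matches: at [3:10] match '#bvttv#', group 1 = 'bvttv'; at [11:17] match '#1ata#', group 1 = '1ata'; at [18:25] match '#mvvdw#', group 1 = 'mvvdw'; at [26:33] match '#7s0gr#', group 1 = '7s0gr'.
With a single group, `findall` returns only what that group captured — 4 items.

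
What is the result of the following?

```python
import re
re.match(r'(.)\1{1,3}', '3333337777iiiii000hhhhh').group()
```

'3333'

`match` is anchored at position 0; if the pattern doesn't fit there, it returns None.
The match spans [0:4] → '3333'.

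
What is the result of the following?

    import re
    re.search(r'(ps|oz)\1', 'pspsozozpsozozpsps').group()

The backreference `\1` re-matches whatever the first group consumed, character for character.
`search` walks the string left to right and returns the first match it finds.
The match spans [0:4] → 'psps'.
Captured: group 1 = 'ps'.

'psps'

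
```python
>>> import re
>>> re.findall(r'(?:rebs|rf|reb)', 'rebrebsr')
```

['reb', 'rebs']

Alternation tries branches left to right and keeps the first one that lets the overall match succeed at that position.
Matches: at [0:3] → 'reb'; at [3:7] → 'rebs'.
`findall` yields the raw match text (2 of them) because the pattern has no groups.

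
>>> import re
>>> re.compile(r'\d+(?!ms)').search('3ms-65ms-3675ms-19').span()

A negative assertion filters positions out without eating any characters.
The match spans [4:5] → '6'.

(4, 5)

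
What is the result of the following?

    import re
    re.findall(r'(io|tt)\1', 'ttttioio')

['tt', 'io']

After group 1 captures some text, `\1` only succeeds where that same text appears again.
Because there's exactly one group, `findall` drops the full match and keeps group 1 from each hit.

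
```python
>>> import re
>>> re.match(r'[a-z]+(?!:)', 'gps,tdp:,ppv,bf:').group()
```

`match` is anchored at position 0; if the pattern doesn't fit there, it returns None.
The match spans [0:3] → 'gps'.

'gps'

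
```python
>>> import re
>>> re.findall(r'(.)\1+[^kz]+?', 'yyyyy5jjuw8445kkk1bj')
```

['y', 'j', '4', 'k']

`\1` is not a pattern — it's the concrete string captured by group 1, re-applied verbatim.
With a single group, `findall` returns only what that group captured — 4 items.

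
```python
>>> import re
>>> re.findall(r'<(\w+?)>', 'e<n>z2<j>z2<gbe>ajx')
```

['n', 'j', 'gbe']

With a single group, `findall` returns only what that group captured — 3 items.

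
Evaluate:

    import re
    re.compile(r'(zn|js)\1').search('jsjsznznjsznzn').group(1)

'js'

`\1` is not a pattern — it's the concrete string captured by group 1, re-applied verbatim.
`re.search` scans for the first position where the pattern succeeds.
The match spans [0:4] → 'jsjs'.
Captured: group 1 = 'js'.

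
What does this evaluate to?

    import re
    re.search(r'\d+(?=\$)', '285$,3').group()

The positive lookaround only admits positions where the adjacent text matches; those characters stay outside the span.
`search` walks the string left to right and returns the first match it finds.
The match spans [0:3] → '285'.

'285'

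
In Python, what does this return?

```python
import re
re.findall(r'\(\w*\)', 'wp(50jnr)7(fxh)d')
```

Walking the string: at [2:9] → '(50jnr)'; at [10:15] → '(fxh)'.
With no groups in the pattern, `findall` gives back each whole match — 2 here.

['(50jnr)', '(fxh)']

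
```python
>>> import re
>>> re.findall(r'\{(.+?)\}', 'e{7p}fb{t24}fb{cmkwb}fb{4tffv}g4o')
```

A non-greedy quantifier consumes as few characters as it can — just enough that the remainder of the pattern still matches from where it stops; whatever follows it matches normally.
Matches: at [1:5] match '{7p}', group 1 = '7p'; at [7:12] match '{t24}', group 1 = 't24'; at [14:21] match '{cmkwb}', group 1 = 'cmkwb'; at [23:30] match '{4tffv}', group 1 = '4tffv'.
Because there's exactly one group, `findall` drops the full match and keeps group 1 from each hit.

['7p', 't24', 'cmkwb', '4tffv']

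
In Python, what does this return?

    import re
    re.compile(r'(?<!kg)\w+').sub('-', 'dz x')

`(?!…)`/`(?<!…)` only lets a position through if the neighbouring text does NOT match; no characters are consumed.
Each match is replaced by '-'.

'- -'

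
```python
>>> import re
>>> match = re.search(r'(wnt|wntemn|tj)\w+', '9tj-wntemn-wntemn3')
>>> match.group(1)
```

'wnt'

The match spans [4:10] → 'wntemn'.
Captured: group 1 = 'wnt'.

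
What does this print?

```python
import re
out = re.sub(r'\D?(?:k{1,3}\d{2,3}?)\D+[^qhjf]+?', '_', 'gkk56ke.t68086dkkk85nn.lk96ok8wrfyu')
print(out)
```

_8086_6ok8wrfyu

A non-greedy quantifier consumes as few characters as it can — just enough that the remainder of the pattern still matches from where it stops; whatever follows it matches normally.
`sub` substitutes '_' at each match site.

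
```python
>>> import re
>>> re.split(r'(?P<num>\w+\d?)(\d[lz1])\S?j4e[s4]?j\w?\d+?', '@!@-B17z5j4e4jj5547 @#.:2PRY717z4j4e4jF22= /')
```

This matches one or more of a word character, then optionally a digit (captured as 'num'); then a digit, then one of [lz1] (captured); then optionally a non-whitespace character, then the literal 'j4e'; then optionally one of [s4]; then the literal 'j', then optionally a word character, then one or more of a digit (lazy).
Lazy quantifiers expand one character at a time until the remainder of the pattern can match.
Matches to split on: at [4:16] → 'B17z5j4e4jj5'; at [24:40] → '2PRY717z4j4e4jF2'.
Because the pattern has a capturing group, `split` also inserts each captured text between the pieces.

['@!@-', 'B1', '7z', '547 @#.:', '2PRY71', '7z', '2= /']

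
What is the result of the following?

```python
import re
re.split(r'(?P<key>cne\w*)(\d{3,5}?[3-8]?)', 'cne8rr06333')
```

['', 'cne8rr06', '333', '']

The pattern matches the literal 'cne', then zero or more of a word character (captured as 'key'); then 3 to 5 of a digit (lazy), then optionally a character in [3-8] (captured).
Matches to split on: at [0:11] → 'cne8rr06333'.
Because the pattern has a capturing group, `split` also inserts each captured text between the pieces.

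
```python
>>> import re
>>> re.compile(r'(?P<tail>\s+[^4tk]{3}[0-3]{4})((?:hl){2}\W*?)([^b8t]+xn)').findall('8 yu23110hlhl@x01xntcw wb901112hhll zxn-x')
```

The pattern matches one or more of whitespace, then exactly 3 of any character except [4tk], then exactly 4 of a character in [0-3] (captured as 'tail'); then the literal 'hl' repeated 2 times, then zero or more of a non-word character (lazy) (captured); then one or more of any character except [b8t], then the literal 'xn' (captured).
Because the quantifier is non-greedy, it stops expanding at the earliest point where the rest of the pattern can succeed.
Walking the string: at [1:19] match ' yu23110hlhl@x01xn', groups = (' yu23110', 'hlhl', '@x01xn').
Multiple groups make `findall` return tuples — one 3-tuple for the one match.

[(' yu23110', 'hlhl', '@x01xn')]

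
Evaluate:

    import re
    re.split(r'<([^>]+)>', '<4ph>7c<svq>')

['', '4ph', '7c', 'svq', '']

Because the pattern has a capturing group, `split` also inserts each captured text between the pieces.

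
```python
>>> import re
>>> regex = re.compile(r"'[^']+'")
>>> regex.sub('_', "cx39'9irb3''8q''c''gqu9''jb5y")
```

"cx39____'jb5y"

Each match is replaced by '_'.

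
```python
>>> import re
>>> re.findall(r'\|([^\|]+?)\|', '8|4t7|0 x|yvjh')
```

['4t7']

With a single group, `findall` returns only what that group captured — 1 item.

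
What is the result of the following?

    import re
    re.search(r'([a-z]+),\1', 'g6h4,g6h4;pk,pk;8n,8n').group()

'pk,pk'

`\1` has to match the exact text group 1 already captured.
`search` walks the string left to right and returns the first match it finds.
The match spans [10:15] → 'pk,pk'.
Captured: group 1 = 'pk'.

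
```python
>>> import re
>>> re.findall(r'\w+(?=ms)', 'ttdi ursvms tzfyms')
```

['ursv', 'tzfy']

The lookaround is zero-width — it requires the adjacent text to match without consuming it, so the asserted text isn't part of the match.
`findall` yields the raw match text (2 of them) because the pattern has no groups.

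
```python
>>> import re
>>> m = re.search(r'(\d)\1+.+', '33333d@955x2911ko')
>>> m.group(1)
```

The match spans [0:17] → '33333d@955x2911ko'.
Captured: group 1 = '3'.

'3'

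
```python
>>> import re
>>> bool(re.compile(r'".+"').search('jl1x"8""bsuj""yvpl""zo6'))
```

`re.search` scans for the first position where the pattern succeeds.
The match spans [4:20] → '"8""bsuj""yvpl""'.

True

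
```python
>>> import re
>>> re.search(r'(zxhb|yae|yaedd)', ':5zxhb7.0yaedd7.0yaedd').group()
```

'zxhb'

`re.search` scans for the first position where the pattern succeeds.
The match spans [2:6] → 'zxhb'.
Captured: group 1 = 'zxhb'.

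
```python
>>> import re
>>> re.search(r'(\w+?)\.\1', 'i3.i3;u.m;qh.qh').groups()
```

('i3',)

After group 1 captures some text, `\1` only succeeds where that same text appears again.
`re.search` scans for the first position where the pattern succeeds.
The match spans [0:5] → 'i3.i3'.
Captured: group 1 = 'i3'.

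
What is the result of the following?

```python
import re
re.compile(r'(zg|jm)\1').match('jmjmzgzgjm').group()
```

'jmjm'

The backreference `\1` re-matches whatever the first group consumed, character for character.
`re.match` won't scan ahead — the pattern has to work from the very first character.
The match spans [0:4] → 'jmjm'.
Captured: group 1 = 'jm'.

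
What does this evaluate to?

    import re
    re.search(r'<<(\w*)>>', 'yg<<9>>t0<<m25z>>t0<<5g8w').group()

The match spans [2:7] → '<<9>>'.

'<<9>>'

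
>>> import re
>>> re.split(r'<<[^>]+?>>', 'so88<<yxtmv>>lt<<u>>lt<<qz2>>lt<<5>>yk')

['so88', 'lt', 'lt', 'lt', 'yk']

Matches to split on: at [4:13] → '<<yxtmv>>'; at [15:20] → '<<u>>'; at [22:29] → '<<qz2>>'; at [31:36] → '<<5>>'.
`split` removes every match and returns the 5 fragments in between.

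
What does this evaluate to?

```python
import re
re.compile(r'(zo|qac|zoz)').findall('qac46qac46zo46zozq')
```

['qac', 'qac', 'zo', 'zo']

Branches in `(...|...)` are attempted left-to-right; the first branch that allows the whole pattern to succeed is taken.
Scanning left to right: at [0:3] match 'qac', group 1 = 'qac'; at [5:8] match 'qac', group 1 = 'qac'; at [10:12] match 'zo', group 1 = 'zo'; at [14:16] match 'zo', group 1 = 'zo'.
One capturing group, so `findall` returns just the captured substring from each match — 4 in all.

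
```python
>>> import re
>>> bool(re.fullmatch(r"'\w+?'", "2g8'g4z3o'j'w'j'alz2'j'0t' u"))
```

False

`re.fullmatch` requires the pattern to consume the entire string.
Here the string isn't matched end-to-end, so the call returns None, and `bool(None)` is False.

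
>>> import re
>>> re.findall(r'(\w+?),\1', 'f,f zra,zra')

['f', 'zra']

The backreference `\1` re-matches whatever the first group consumed, character for character.
`findall` collects group 1 from each match (2 total).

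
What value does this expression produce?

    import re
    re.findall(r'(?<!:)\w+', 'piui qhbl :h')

['piui', 'qhbl']

Because the assertion is negative and zero-width, positions next to the forbidden text are skipped.
Walking the string: at [0:4] → 'piui'; at [5:9] → 'qhbl'.
No capturing groups, so `findall` returns the 2 full match strings.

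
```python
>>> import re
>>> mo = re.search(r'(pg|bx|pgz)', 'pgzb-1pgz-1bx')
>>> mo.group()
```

'pg'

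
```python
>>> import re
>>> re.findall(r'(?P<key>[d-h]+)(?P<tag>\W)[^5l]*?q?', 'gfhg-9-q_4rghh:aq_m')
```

The pattern matches one or more of a character in [d-h] (captured as 'key'); then a non-word character (captured as 'tag'); then zero or more of any character except [5l] (lazy), then optionally a literal 'q'.
A non-greedy quantifier consumes as few characters as it can — just enough that the remainder of the pattern still matches from where it stops; whatever follows it matches normally.
Walking the string: at [0:5] match 'gfhg-', groups = ('gfhg', '-'); at [11:15] match 'ghh:', groups = ('ghh', ':').
2 groups means each result is a tuple of 2 captured strings — 2 here.

[('gfhg', '-'), ('ghh', ':')]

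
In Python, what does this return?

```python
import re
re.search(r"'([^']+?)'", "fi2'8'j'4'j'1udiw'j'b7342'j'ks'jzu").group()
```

The match spans [3:6] → "'8'".

"'8'"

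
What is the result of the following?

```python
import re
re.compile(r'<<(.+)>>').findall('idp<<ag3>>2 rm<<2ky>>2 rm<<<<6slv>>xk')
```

['ag3>>2 rm<<2ky>>2 rm<<<<6slv']

Because there's exactly one group, `findall` drops the full match and keeps group 1 from the one hit.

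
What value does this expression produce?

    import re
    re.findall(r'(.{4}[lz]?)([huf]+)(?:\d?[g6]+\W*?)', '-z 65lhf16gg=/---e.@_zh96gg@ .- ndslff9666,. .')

[('z 65l', 'hf'), ('e.@_z', 'h'), (' ndsl', 'ff')]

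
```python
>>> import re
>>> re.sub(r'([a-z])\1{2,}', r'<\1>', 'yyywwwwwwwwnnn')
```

'<y><w><n>'

`\1` has to match the exact text group 1 already captured.
The replacement refers to a captured group, so each match is rewritten using its own captured text.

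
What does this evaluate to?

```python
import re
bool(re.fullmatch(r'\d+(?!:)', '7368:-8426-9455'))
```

The negative lookaround is zero-width — it rules out positions where the adjacent text would match, without consuming anything.
`fullmatch` succeeds only if the pattern covers the string from start to end.
Here there's no way to consume every character, so the call returns None, and `bool(None)` is False.

False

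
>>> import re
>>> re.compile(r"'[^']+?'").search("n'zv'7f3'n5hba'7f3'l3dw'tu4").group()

"'zv'"

The match spans [1:5] → "'zv'".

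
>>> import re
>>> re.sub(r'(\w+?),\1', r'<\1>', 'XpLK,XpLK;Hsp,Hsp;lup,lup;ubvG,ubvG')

'<XpLK>;<Hsp>;<lup>;<ubvG>'

After group 1 captures some text, `\1` only succeeds where that same text appears again.
The replacement refers to a captured group, so each match is rewritten using its own captured text.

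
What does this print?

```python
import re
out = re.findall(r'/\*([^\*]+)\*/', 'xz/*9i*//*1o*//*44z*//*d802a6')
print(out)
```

With a single group, `findall` returns only what that group captured — 3 items.

['9i', '1o', '44z']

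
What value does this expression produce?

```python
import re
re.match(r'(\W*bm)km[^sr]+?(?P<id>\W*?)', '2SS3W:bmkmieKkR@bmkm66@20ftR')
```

None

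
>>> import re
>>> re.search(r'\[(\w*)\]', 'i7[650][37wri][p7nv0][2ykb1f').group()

'[650]'

`search` walks the string left to right and returns the first match it finds.
The match spans [2:7] → '[650]'.
Captured: group 1 = '650'.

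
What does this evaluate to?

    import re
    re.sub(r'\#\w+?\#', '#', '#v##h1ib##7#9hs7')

'###9hs7'

Matches: at [0:3] → '#v#'; at [3:9] → '#h1ib#'; at [9:12] → '#7#'.
Every occurrence is swapped for '#'.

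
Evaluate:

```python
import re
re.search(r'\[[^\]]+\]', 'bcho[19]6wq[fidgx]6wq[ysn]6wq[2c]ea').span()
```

The match spans [4:8] → '[19]'.

(4, 8)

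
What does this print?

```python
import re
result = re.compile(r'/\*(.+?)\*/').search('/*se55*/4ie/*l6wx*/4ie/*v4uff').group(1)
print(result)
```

`search` walks the string left to right and returns the first match it finds.
The match spans [0:8] → '/*se55*/'.
Captured: group 1 = 'se55'.

se55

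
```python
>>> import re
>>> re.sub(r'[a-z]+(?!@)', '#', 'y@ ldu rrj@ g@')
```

'y@ # #j@ g@'

The negative lookaround is zero-width — it rules out positions where the adjacent text would match, without consuming anything.
`sub` substitutes '#' at each match site.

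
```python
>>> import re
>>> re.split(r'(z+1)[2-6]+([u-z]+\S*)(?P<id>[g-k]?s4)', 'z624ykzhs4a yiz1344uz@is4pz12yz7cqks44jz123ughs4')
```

['z624ykzhs4a yi', 'z1', 'uz@is4pz12yz7cqks44jz123ugh', 's4', '']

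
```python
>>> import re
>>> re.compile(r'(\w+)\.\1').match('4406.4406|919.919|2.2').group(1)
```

'4406'

`\1` has to match the exact text group 1 already captured.
`re.match` won't scan ahead — the pattern has to work from the very first character.
The match spans [0:9] → '4406.4406'.
Captured: group 1 = '4406'.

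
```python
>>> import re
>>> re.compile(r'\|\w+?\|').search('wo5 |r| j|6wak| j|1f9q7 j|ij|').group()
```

The match spans [4:7] → '|r|'.

'|r|'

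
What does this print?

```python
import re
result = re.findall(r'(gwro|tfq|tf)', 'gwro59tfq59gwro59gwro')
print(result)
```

The regex engine tests alternatives in the order written; an earlier branch that matches wins even if a later one would match more.
Walking the string: at [0:4] match 'gwro', group 1 = 'gwro'; at [6:9] match 'tfq', group 1 = 'tfq'; at [11:15] match 'gwro', group 1 = 'gwro'; at [17:21] match 'gwro', group 1 = 'gwro'.
`findall` collects group 1 from each match (4 total).

['gwro', 'tfq', 'gwro', 'gwro']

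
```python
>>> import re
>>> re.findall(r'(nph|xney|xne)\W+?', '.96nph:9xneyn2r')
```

Scanning left to right: at [3:7] match 'nph:', group 1 = 'nph'.
`findall` collects group 1 from the one match (1 total).

['nph']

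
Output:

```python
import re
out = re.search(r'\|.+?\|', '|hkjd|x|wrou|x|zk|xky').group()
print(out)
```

Lazy quantifiers expand one character at a time until the remainder of the pattern can match.
The match spans [0:6] → '|hkjd|'.

|hkjd|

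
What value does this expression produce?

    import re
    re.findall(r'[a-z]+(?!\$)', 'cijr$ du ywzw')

Because the assertion is negative and zero-width, positions next to the forbidden text are skipped.
With no groups in the pattern, `findall` gives back each whole match — 3 here.

['cij', 'du', 'ywzw']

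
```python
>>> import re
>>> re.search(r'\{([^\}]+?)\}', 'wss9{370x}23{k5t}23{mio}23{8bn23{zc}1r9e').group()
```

'{370x}'

`search` walks the string left to right and returns the first match it finds.
The match spans [4:10] → '{370x}'.
Captured: group 1 = '370x'.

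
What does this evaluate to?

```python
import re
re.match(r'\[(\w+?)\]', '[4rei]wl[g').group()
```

'[4rei]'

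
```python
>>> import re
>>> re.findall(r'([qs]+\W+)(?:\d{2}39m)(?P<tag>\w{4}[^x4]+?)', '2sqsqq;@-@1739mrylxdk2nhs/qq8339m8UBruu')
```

[('sqsqq;@-@', 'rylxd')]

This matches one or more of one of [qs], then one or more of a non-word character (captured); then exactly 2 of a digit, then the literal '39m' (non-capturing group); then exactly 4 of a word character, then one or more of any character except [x4] (lazy) (captured as 'tag').
A `+?`/`*?`/`{m,n}?` starts at its minimum and grows only as far as needed for what follows to match.
Walking the string: at [1:20] match 'sqsqq;@-@1739mrylxd', groups = ('sqsqq;@-@', 'rylxd').
With 2 capturing groups, `findall` returns a 2-tuple per match.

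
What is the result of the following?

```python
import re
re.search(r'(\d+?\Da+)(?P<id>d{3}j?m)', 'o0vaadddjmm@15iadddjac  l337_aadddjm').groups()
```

('0vaa', 'dddjm')

The match spans [1:10] → '0vaadddjm'.
Captured: group 1 = '0vaa', group 2 = 'dddjm'.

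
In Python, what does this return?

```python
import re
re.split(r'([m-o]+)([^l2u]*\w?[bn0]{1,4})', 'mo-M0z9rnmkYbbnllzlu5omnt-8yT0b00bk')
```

['', 'mo', '-M0z9rnmkYbbn', 'llzlu5', 'omn', 't-8yT0b00b', 'k']

Pattern: one or more of a character in [m-o] (captured); then zero or more of any character except [l2u], then optionally a word character, then 1 to 4 of one of [bn0] (captured).
Matches to split on: at [0:15] → 'mo-M0z9rnmkYbbn'; at [21:34] → 'omnt-8yT0b00b'.
The group in the pattern means `split` returns the separators' captures alongside the pieces.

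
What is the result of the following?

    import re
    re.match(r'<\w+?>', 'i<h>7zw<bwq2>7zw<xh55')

`re.match` only tries the pattern at the start of the string.
Here position 0 doesn't satisfy it, so the call returns None.

None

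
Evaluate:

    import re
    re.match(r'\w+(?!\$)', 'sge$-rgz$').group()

'sg'

`re.match` won't scan ahead — the pattern has to work from the very first character.
The match spans [0:2] → 'sg'.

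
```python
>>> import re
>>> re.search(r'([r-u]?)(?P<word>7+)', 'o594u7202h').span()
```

(4, 6)

This matches optionally a character in [r-u] (captured); then one or more of a literal '7' (captured as 'word').
Unlike `match`, `search` isn't anchored — it looks for the pattern anywhere in the string.
The match spans [4:6] → 'u7'.
Captured: group 1 = 'u', group 2 = '7'.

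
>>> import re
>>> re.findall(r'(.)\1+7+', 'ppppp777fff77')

['p', 'f']

`\1` is not a pattern — it's the concrete string captured by group 1, re-applied verbatim.
One capturing group, so `findall` returns just the captured substring from each match — 2 in all.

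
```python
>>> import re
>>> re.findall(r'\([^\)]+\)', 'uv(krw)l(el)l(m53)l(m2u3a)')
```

['(krw)', '(el)', '(m53)', '(m2u3a)']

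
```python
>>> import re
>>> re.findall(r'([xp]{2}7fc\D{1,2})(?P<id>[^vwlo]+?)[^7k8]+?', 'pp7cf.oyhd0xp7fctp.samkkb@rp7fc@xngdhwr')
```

[('xp7fctp', '.')]

A non-greedy quantifier consumes as few characters as it can — just enough that the remainder of the pattern still matches from where it stops; whatever follows it matches normally.
`findall` packs the 2 group values into a tuple for every match.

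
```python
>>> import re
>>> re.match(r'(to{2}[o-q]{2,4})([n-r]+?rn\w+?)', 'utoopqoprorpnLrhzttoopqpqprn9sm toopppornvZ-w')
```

None

Pattern: the literal 't', then exactly 2 of a literal 'o', then 2 to 4 of a character in [o-q] (captured); then one or more of a character in [n-r] (lazy), then the literal 'rn', then one or more of a word character (lazy) (captured).
`re.match` won't scan ahead — the pattern has to work from the very first character.
Here the pattern fails at index 0, so the call returns None.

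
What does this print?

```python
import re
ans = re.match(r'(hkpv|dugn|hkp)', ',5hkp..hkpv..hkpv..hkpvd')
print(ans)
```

None

`match` is anchored at position 0; if the pattern doesn't fit there, it returns None.
Here the pattern fails at index 0, so the call returns None.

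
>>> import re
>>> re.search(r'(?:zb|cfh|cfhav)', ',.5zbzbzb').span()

(3, 5)

The match spans [3:5] → 'zb'.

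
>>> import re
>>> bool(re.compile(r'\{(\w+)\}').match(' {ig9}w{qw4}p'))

`re.match` only tries the pattern at the start of the string.
Here position 0 doesn't satisfy it, so the call returns None, and `bool(None)` is False.

False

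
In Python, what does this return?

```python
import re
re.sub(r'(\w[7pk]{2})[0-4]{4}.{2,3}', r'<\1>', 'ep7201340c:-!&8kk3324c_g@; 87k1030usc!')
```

`\1` in the replacement pulls in group 1's text for each match.

'<ep7>:-!&<8kk>@; <87k>!'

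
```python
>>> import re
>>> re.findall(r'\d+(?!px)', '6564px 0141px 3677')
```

['656', '014', '3677']

The negative lookaround is zero-width — it rules out positions where the adjacent text would match, without consuming anything.
Scanning left to right: at [0:3] → '656'; at [7:10] → '014'; at [14:18] → '3677'.
`findall` yields the raw match text (3 of them) because the pattern has no groups.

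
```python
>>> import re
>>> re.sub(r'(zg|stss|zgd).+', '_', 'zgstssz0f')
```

'_'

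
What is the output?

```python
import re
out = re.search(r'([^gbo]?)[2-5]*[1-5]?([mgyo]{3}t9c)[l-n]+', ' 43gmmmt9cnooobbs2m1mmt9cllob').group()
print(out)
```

The match spans [4:11] → 'mmmt9cn'.

mmmt9cn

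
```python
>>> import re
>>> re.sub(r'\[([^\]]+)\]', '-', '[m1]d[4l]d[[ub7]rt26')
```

Every occurrence is swapped for '-'.

'-d-d-rt26'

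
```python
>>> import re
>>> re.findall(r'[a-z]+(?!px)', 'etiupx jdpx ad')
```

['etiupx', 'jdpx', 'ad']

`(?!…)`/`(?<!…)` only lets a position through if the neighbouring text does NOT match; no characters are consumed.
With no groups in the pattern, `findall` gives back each whole match — 3 here.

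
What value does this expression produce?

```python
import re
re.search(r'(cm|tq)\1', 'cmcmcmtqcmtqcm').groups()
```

The backreference `\1` re-matches whatever the first group consumed, character for character.
`re.search` scans for the first position where the pattern succeeds.
The match spans [0:4] → 'cmcm'.
Captured: group 1 = 'cm'.

('cm',)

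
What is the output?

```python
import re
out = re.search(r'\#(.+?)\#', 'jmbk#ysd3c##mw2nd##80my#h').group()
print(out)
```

The match spans [4:11] → '#ysd3c#'.

#ysd3c#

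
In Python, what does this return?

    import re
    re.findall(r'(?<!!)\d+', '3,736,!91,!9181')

['3', '736', '1', '181']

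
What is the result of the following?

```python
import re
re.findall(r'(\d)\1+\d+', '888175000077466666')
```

['8']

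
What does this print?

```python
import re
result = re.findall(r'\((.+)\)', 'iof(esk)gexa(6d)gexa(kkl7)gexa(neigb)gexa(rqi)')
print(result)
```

['esk)gexa(6d)gexa(kkl7)gexa(neigb)gexa(rqi']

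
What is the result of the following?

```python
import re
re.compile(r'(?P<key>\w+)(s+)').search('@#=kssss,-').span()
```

(3, 8)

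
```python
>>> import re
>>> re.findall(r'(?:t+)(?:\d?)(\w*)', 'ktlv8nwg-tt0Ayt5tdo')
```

This matches one or more of a literal 't' (non-capturing group); then optionally a digit (non-capturing group); then zero or more of a word character (captured).
With a single group, `findall` returns only what that group captured — 2 items.

['lv8nwg', 'Ayt5tdo']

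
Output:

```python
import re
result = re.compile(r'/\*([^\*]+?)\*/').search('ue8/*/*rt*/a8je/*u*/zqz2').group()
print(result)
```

The match spans [5:11] → '/*rt*/'.

/*rt*/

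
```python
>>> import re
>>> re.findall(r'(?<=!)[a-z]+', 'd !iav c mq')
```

['iav']

The lookaround is zero-width — it requires the adjacent text to match without consuming it, so the asserted text isn't part of the match.
Matches: at [3:6] → 'iav'.
`findall` yields the raw match text (1 of them) because the pattern has no groups.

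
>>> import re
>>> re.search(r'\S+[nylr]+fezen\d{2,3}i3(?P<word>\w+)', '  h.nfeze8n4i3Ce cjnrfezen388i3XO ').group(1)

The match spans [17:33] → 'cjnrfezen388i3XO'.
Captured: group 1 = 'XO'.

'XO'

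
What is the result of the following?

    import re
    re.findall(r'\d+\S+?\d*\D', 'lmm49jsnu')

['49js']

Because the quantifier is non-greedy, it stops expanding at the earliest point where the rest of the pattern can succeed.
With no groups in the pattern, `findall` gives back each whole match — 1 here.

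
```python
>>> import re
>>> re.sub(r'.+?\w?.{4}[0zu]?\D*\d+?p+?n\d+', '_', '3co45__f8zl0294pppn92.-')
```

'_.-'

The pattern matches one or more of any character (lazy), then optionally a word character, then exactly 4 of any character; then optionally one of [0zu], then zero or more of a non-digit; then one or more of a digit (lazy); then one or more of a literal 'p' (lazy), then a literal 'n'; then one or more of a digit.
Matches: at [0:21] → '3co45__f8zl0294pppn92'.
`sub` substitutes '_' at each match site.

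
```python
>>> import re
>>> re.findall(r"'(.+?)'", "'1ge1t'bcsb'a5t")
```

['1ge1t']

A non-greedy quantifier consumes as few characters as it can — just enough that the remainder of the pattern still matches from where it stops; whatever follows it matches normally.
Scanning left to right: at [0:7] match "'1ge1t'", group 1 = '1ge1t'.
One capturing group, so `findall` returns just the captured substring from the one match — 1 in all.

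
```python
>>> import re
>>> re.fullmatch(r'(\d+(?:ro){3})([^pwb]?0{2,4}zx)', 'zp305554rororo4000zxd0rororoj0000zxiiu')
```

This matches one or more of a digit, then the literal 'ro' repeated 3 times (captured); then optionally any character except [pwb], then 2 to 4 of the literal '0', then the literal 'zx' (captured).
For `fullmatch`, every character of the input must be accounted for by the pattern.
Here the string isn't matched end-to-end, so the call returns None.

None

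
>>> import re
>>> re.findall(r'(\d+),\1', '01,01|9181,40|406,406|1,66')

`\1` has to match the exact text group 1 already captured.
With a single group, `findall` returns only what that group captured — 2 items.

['01', '406']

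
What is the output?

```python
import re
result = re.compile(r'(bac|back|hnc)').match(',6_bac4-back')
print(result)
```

`re.match` only tries the pattern at the start of the string.
Here the string doesn't start with a match, so the call returns None.

None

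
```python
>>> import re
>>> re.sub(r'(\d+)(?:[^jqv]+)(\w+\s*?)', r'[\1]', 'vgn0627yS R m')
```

`\1` in the replacement pulls in group 1's text for each match.

'vgn[0627]'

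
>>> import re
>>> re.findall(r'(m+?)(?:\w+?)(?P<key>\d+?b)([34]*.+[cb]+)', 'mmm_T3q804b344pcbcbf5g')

The pattern matches one or more of a literal 'm' (lazy) (captured); then one or more of a word character (lazy) (non-capturing group); then one or more of a digit (lazy), then a literal 'b' (captured as 'key'); then zero or more of one of [34], then one or more of any character, then one or more of one of [cb] (captured).
Matches: at [0:19] match 'mmm_T3q804b344pcbcb', groups = ('m', '804b', '344pcbcb').
Multiple groups make `findall` return tuples — one 3-tuple for the one match.

[('m', '804b', '344pcbcb')]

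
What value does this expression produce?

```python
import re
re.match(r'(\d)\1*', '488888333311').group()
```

'4'

The backreference `\1` re-matches whatever the first group consumed, character for character.
`re.match` only tries the pattern at the start of the string.
The match spans [0:1] → '4'.
Captured: group 1 = '4'.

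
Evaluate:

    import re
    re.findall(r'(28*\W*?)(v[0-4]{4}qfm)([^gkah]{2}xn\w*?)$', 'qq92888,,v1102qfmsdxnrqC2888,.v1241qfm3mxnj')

This matches a literal '2', then zero or more of the literal '8', then zero or more of a non-word character (lazy) (captured); then a literal 'v', then exactly 4 of a character in [0-4], then the literal 'qfm' (captured); then exactly 2 of any character except [gkah], then the literal 'xn', then zero or more of a word character (lazy) (captured); then anchored at the end.
Walking the string: at [24:43] match '2888,.v1241qfm3mxnj', groups = ('2888,.', 'v1241qfm', '3mxnj').
Multiple groups make `findall` return tuples — one 3-tuple for the one match.

[('2888,.', 'v1241qfm', '3mxnj')]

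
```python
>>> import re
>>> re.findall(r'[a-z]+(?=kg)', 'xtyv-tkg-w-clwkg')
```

Because the assertion is zero-width, the text it checks is not consumed and won't appear in the result.
Walking the string: at [5:6] → 't'; at [11:14] → 'clw'.
Since nothing is captured, `findall` lists the 2 matched substrings directly.

['t', 'clw']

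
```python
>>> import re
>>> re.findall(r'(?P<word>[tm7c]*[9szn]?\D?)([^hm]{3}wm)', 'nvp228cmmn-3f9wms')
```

The pattern matches zero or more of one of [tm7c], then optionally one of [9szn], then optionally a non-digit (captured as 'word'); then exactly 3 of any character except [hm], then the literal 'wm' (captured).
2 groups means the one result is a tuple of 2 captured strings — 1 here.

[('cmmn-', '3f9wm')]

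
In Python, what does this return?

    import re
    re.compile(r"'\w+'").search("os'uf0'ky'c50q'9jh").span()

(2, 7)

`re.search` tries every starting position until one works.
The match spans [2:7] → "'uf0'".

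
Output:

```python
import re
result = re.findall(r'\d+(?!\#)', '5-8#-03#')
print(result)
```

['5', '0']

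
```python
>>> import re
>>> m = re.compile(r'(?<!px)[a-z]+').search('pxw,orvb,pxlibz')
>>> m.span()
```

A negative assertion filters positions out without eating any characters.
`re.search` tries every starting position until one works.
The match spans [0:3] → 'pxw'.

(0, 3)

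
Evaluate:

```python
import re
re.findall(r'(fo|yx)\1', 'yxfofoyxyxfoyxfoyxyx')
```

['fo', 'yx', 'yx']

A backreference is literal: `\1` must see the identical characters the first group matched.
Matches: at [2:6] match 'fofo', group 1 = 'fo'; at [6:10] match 'yxyx', group 1 = 'yx'; at [16:20] match 'yxyx', group 1 = 'yx'.
`findall` collects group 1 from each match (3 total).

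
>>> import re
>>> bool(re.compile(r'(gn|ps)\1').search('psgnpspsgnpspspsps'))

True

After group 1 captures some text, `\1` only succeeds where that same text appears again.
The match spans [4:8] → 'psps'.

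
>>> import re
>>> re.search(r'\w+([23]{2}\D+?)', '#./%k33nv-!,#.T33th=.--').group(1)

'33n'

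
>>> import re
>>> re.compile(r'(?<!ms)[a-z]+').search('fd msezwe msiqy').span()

A negative assertion filters positions out without eating any characters.
The match spans [0:2] → 'fd'.

(0, 2)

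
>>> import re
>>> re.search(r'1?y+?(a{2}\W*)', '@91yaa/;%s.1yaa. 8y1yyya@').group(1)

This matches optionally a literal '1', then one or more of the literal 'y' (lazy); then exactly 2 of the literal 'a', then zero or more of a non-word character (captured).
`search` walks the string left to right and returns the first match it finds.
The match spans [2:9] → '1yaa/;%'.
Captured: group 1 = 'aa/;%'.

'aa/;%'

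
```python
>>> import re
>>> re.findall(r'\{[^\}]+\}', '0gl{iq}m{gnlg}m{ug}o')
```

Scanning left to right: at [3:7] → '{iq}'; at [8:14] → '{gnlg}'; at [15:19] → '{ug}'.
Since nothing is captured, `findall` lists the 3 matched substrings directly.

['{iq}', '{gnlg}', '{ug}']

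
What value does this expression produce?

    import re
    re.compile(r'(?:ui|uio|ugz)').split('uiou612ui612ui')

The regex engine tests alternatives in the order written; an earlier branch that matches wins even if a later one would match more.
Splitting on the pattern gives 4 pieces.

['', 'ou612', '612', '']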